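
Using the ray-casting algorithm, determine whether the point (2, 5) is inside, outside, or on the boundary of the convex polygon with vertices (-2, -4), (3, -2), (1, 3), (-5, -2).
The point (2, 5) lies strictly outside the polygon

Cast a horizontal ray to the right from the query point and count how many polygon edges it crosses (each edge strictly once or zero times, handled with the usual half-open convention). 
Parity of crossings → even ⇒ outside.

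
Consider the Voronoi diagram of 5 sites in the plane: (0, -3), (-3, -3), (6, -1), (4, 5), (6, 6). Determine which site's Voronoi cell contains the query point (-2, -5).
Nearest site = (-3, -3)

The Voronoi cell of site s contains exactly those query points closer to s than to any other site. Compute squared distances from q = (-2, -5) to each site:
  (-3 − -2)² + (-3 − -5)² = 5
  (0 − -2)² + (-3 − -5)² = 8
  (6 − -2)² + (-1 − -5)² = 80
  (4 − -2)² + (5 − -5)² = 136
  (6 − -2)² + (6 − -5)² = 185
Minimum is attained by (-3, -3), so q lies in its Voronoi cell.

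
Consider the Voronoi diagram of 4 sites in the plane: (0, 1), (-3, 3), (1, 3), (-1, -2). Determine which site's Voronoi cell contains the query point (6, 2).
Nearest site = (1, 3)

The Voronoi cell of site s contains exactly those query points closer to s than to any other site. Compute squared distances from q = (6, 2) to each site:
  (1 − 6)² + (3 − 2)² = 26
  (0 − 6)² + (1 − 2)² = 37
  (-1 − 6)² + (-2 − 2)² = 65
  (-3 − 6)² + (3 − 2)² = 82
Minimum is attained by (1, 3), so q lies in its Voronoi cell.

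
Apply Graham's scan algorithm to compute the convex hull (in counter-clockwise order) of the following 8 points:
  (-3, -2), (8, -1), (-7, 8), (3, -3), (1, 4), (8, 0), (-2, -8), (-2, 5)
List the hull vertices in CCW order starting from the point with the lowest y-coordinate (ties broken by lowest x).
Hull (CCW) = [(-2, -8), (8, -1), (8, 0), (1, 4), (-7, 8)]

Graham scan procedure:
  1. Find the pivot p₀ = point with lowest y (tie → lowest x): (-2, -8).
  2. Sort the remaining points by polar angle around p₀.
  3. Walk through sorted points, maintaining a stack; pop the top while the last three entries make a non-left turn (cross product ≤ 0).
  4. Final stack is the convex hull in CCW order: (-2, -8), (8, -1), (8, 0), (1, 4), (-7, 8).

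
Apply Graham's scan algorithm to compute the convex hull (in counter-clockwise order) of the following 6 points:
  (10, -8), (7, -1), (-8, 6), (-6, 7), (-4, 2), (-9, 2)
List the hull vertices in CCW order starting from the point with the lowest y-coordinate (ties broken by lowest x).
Hull (CCW) = [(10, -8), (7, -1), (-6, 7), (-8, 6), (-9, 2)]

Graham scan procedure:
  1. Find the pivot p₀ = point with lowest y (tie → lowest x): (10, -8).
  2. Sort the remaining points by polar angle around p₀.
  3. Walk through sorted points, maintaining a stack; pop the top while the last three entries make a non-left turn (cross product ≤ 0).
  4. Final stack is the convex hull in CCW order: (10, -8), (7, -1), (-6, 7), (-8, 6), (-9, 2).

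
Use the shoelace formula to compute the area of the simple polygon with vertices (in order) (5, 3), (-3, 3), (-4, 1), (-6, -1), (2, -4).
Area = 95/2

Shoelace formula: Area = (1/2) |Σ_i (x_i · y_{i+1} − x_{i+1} · y_i)| (indices mod n). Compute each cross term:
  (5)(3) − (-3)(3) = 24
  (-3)(1) − (-4)(3) = 9
  (-4)(-1) − (-6)(1) = 10
  (-6)(-4) − (2)(-1) = 26
  (2)(3) − (5)(-4) = 26
Sum = 95, so (signed) Area = 95/2 = 95/2, |Area| = 95/2.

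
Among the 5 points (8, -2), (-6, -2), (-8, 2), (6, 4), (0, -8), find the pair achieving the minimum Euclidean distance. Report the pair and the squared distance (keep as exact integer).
Pair = ((-6, -2), (-8, 2)); squared distance = 20

Compute all C(5, 2) = 10 pairwise squared distances (x_i − x_j)² + (y_i − y_j)². The minimum is 20, attained by the pair ((-6, -2), (-8, 2)).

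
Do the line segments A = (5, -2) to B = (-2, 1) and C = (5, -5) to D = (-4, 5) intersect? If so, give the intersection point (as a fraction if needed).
Yes; intersection at (26/43, -5/43) (t = 27/43 on AB, s = 21/43 on CD)

Parametrize AB as A + t(B − A) = (5 + -7 t, -2 + 3 t) and CD as C + s(D − C) = (5 + -9 s, -5 + 10 s). Solve the linear system for (t, s). Determinant = 43 ≠ 0, so a unique intersection of the containing lines exists. Solution: t = 27/43, s = 21/43 — both in [0, 1], so the segments cross. Intersection point: (26/43, -5/43).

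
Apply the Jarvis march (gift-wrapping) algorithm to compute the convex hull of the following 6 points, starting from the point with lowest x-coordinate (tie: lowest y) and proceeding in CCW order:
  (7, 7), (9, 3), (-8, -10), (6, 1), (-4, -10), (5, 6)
Hull (CCW) = [(-8, -10), (-4, -10), (9, 3), (7, 7), (5, 6)]

Jarvis march: at each step, from the current hull vertex p, select the next vertex q as the point such that every other point lies strictly to the left of (or on) the directed line p → q. (Equivalently: for every other point r, the cross product (q − p) × (r − p) ≥ 0.)
Starting point (lowest x, tie lowest y): (-8, -10). Wrap until returning to start. Resulting hull: (-8, -10), (-4, -10), (9, 3), (7, 7), (5, 6).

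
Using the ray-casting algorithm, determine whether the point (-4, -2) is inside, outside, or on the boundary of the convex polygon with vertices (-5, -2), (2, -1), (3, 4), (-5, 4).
The point (-4, -2) lies strictly outside the polygon

Cast a horizontal ray to the right from the query point and count how many polygon edges it crosses (each edge strictly once or zero times, handled with the usual half-open convention). 
Parity of crossings → even ⇒ outside.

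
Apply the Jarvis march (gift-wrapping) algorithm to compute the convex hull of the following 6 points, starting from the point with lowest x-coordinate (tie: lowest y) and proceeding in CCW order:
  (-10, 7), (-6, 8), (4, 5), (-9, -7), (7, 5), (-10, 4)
Hull (CCW) = [(-10, 4), (-9, -7), (7, 5), (-6, 8), (-10, 7)]

Jarvis march: at each step, from the current hull vertex p, select the next vertex q as the point such that every other point lies strictly to the left of (or on) the directed line p → q. (Equivalently: for every other point r, the cross product (q − p) × (r − p) ≥ 0.)
Starting point (lowest x, tie lowest y): (-10, 4). Wrap until returning to start. Resulting hull: (-10, 4), (-9, -7), (7, 5), (-6, 8), (-10, 7).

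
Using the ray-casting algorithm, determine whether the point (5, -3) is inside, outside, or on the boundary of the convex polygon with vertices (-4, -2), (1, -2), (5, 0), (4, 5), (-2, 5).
The point (5, -3) lies strictly outside the polygon

Cast a horizontal ray to the right from the query point and count how many polygon edges it crosses (each edge strictly once or zero times, handled with the usual half-open convention). 
Parity of crossings → even ⇒ outside.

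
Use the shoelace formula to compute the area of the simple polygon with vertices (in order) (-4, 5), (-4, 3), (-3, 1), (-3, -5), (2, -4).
Area = 47/2

Shoelace formula: Area = (1/2) |Σ_i (x_i · y_{i+1} − x_{i+1} · y_i)| (indices mod n). Compute each cross term:
  (-4)(3) − (-4)(5) = 8
  (-4)(1) − (-3)(3) = 5
  (-3)(-5) − (-3)(1) = 18
  (-3)(-4) − (2)(-5) = 22
  (2)(5) − (-4)(-4) = -6
Sum = 47, so (signed) Area = 47/2 = 47/2, |Area| = 47/2.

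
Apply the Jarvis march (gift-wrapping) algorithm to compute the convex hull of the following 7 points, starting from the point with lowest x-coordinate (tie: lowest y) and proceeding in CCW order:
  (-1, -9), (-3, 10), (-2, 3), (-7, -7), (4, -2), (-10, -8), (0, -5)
Hull (CCW) = [(-10, -8), (-1, -9), (4, -2), (-3, 10)]

Jarvis march: at each step, from the current hull vertex p, select the next vertex q as the point such that every other point lies strictly to the left of (or on) the directed line p → q. (Equivalently: for every other point r, the cross product (q − p) × (r − p) ≥ 0.)
Starting point (lowest x, tie lowest y): (-10, -8). Wrap until returning to start. Resulting hull: (-10, -8), (-1, -9), (4, -2), (-3, 10).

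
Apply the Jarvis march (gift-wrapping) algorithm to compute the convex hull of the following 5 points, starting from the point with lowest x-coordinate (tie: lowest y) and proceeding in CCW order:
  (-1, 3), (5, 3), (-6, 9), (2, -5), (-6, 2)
Hull (CCW) = [(-6, 2), (2, -5), (5, 3), (-6, 9)]

Jarvis march: at each step, from the current hull vertex p, select the next vertex q as the point such that every other point lies strictly to the left of (or on) the directed line p → q. (Equivalently: for every other point r, the cross product (q − p) × (r − p) ≥ 0.)
Starting point (lowest x, tie lowest y): (-6, 2). Wrap until returning to start. Resulting hull: (-6, 2), (2, -5), (5, 3), (-6, 9).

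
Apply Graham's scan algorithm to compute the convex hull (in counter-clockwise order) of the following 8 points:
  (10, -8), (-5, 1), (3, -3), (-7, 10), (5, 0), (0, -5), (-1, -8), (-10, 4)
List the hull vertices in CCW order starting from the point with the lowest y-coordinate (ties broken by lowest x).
Hull (CCW) = [(-1, -8), (10, -8), (5, 0), (-7, 10), (-10, 4)]

Graham scan procedure:
  1. Find the pivot p₀ = point with lowest y (tie → lowest x): (-1, -8).
  2. Sort the remaining points by polar angle around p₀.
  3. Walk through sorted points, maintaining a stack; pop the top while the last three entries make a non-left turn (cross product ≤ 0).
  4. Final stack is the convex hull in CCW order: (-1, -8), (10, -8), (5, 0), (-7, 10), (-10, 4).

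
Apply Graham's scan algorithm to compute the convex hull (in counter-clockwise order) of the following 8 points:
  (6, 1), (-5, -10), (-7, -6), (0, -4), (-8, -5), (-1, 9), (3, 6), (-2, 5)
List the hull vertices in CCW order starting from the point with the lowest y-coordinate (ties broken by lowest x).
Hull (CCW) = [(-5, -10), (6, 1), (3, 6), (-1, 9), (-8, -5)]

Graham scan procedure:
  1. Find the pivot p₀ = point with lowest y (tie → lowest x): (-5, -10).
  2. Sort the remaining points by polar angle around p₀.
  3. Walk through sorted points, maintaining a stack; pop the top while the last three entries make a non-left turn (cross product ≤ 0).
  4. Final stack is the convex hull in CCW order: (-5, -10), (6, 1), (3, 6), (-1, 9), (-8, -5).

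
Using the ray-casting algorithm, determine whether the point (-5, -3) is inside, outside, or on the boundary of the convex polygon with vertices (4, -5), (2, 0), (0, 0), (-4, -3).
The point (-5, -3) lies strictly outside the polygon

Cast a horizontal ray to the right from the query point and count how many polygon edges it crosses (each edge strictly once or zero times, handled with the usual half-open convention). 
Parity of crossings → even ⇒ outside.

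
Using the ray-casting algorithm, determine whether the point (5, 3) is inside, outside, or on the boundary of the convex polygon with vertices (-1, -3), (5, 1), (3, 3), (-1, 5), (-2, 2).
The point (5, 3) lies strictly outside the polygon

Cast a horizontal ray to the right from the query point and count how many polygon edges it crosses (each edge strictly once or zero times, handled with the usual half-open convention). 
Parity of crossings → even ⇒ outside.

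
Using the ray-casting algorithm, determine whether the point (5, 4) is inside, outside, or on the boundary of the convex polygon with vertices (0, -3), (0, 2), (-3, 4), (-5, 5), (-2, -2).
The point (5, 4) lies strictly outside the polygon

Cast a horizontal ray to the right from the query point and count how many polygon edges it crosses (each edge strictly once or zero times, handled with the usual half-open convention). 
Parity of crossings → even ⇒ outside.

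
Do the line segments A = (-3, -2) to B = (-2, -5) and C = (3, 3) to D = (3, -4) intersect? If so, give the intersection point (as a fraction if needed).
No (intersection of containing lines falls outside at least one segment)

Parametrize and solve: t = 6, s = 23/7. At least one of these is outside [0, 1], so the segments do not intersect.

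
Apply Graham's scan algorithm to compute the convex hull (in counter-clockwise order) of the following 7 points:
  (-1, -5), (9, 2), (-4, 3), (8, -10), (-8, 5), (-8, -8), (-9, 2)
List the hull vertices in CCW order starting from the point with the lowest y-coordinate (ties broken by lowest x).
Hull (CCW) = [(8, -10), (9, 2), (-8, 5), (-9, 2), (-8, -8)]

Graham scan procedure:
  1. Find the pivot p₀ = point with lowest y (tie → lowest x): (8, -10).
  2. Sort the remaining points by polar angle around p₀.
  3. Walk through sorted points, maintaining a stack; pop the top while the last three entries make a non-left turn (cross product ≤ 0).
  4. Final stack is the convex hull in CCW order: (8, -10), (9, 2), (-8, 5), (-9, 2), (-8, -8).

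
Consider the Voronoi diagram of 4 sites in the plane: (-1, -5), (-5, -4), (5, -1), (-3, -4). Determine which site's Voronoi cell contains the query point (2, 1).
Nearest site = (5, -1)

The Voronoi cell of site s contains exactly those query points closer to s than to any other site. Compute squared distances from q = (2, 1) to each site:
  (5 − 2)² + (-1 − 1)² = 13
  (-1 − 2)² + (-5 − 1)² = 45
  (-3 − 2)² + (-4 − 1)² = 50
  (-5 − 2)² + (-4 − 1)² = 74
Minimum is attained by (5, -1), so q lies in its Voronoi cell.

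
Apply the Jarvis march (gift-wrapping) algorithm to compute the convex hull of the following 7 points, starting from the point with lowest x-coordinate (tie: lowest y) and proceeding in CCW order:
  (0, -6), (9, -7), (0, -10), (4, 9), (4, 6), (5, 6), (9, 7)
Hull (CCW) = [(0, -10), (9, -7), (9, 7), (4, 9), (0, -6)]

Jarvis march: at each step, from the current hull vertex p, select the next vertex q as the point such that every other point lies strictly to the left of (or on) the directed line p → q. (Equivalently: for every other point r, the cross product (q − p) × (r − p) ≥ 0.)
Starting point (lowest x, tie lowest y): (0, -10). Wrap until returning to start. Resulting hull: (0, -10), (9, -7), (9, 7), (4, 9), (0, -6).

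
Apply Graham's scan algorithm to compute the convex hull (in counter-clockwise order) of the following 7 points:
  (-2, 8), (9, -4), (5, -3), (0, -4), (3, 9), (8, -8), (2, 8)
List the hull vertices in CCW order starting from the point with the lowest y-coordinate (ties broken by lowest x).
Hull (CCW) = [(8, -8), (9, -4), (3, 9), (-2, 8), (0, -4)]

Graham scan procedure:
  1. Find the pivot p₀ = point with lowest y (tie → lowest x): (8, -8).
  2. Sort the remaining points by polar angle around p₀.
  3. Walk through sorted points, maintaining a stack; pop the top while the last three entries make a non-left turn (cross product ≤ 0).
  4. Final stack is the convex hull in CCW order: (8, -8), (9, -4), (3, 9), (-2, 8), (0, -4).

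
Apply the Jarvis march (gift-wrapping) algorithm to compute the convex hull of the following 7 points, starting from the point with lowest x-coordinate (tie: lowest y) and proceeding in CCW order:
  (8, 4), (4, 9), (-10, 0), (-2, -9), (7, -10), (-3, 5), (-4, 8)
Hull (CCW) = [(-10, 0), (-2, -9), (7, -10), (8, 4), (4, 9), (-4, 8)]

Jarvis march: at each step, from the current hull vertex p, select the next vertex q as the point such that every other point lies strictly to the left of (or on) the directed line p → q. (Equivalently: for every other point r, the cross product (q − p) × (r − p) ≥ 0.)
Starting point (lowest x, tie lowest y): (-10, 0). Wrap until returning to start. Resulting hull: (-10, 0), (-2, -9), (7, -10), (8, 4), (4, 9), (-4, 8).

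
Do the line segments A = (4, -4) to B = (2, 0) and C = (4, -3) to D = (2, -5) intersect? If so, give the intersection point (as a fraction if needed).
Yes; intersection at (11/3, -10/3) (t = 1/6 on AB, s = 1/6 on CD)

Parametrize AB as A + t(B − A) = (4 + -2 t, -4 + 4 t) and CD as C + s(D − C) = (4 + -2 s, -3 + -2 s). Solve the linear system for (t, s). Determinant = -12 ≠ 0, so a unique intersection of the containing lines exists. Solution: t = 1/6, s = 1/6 — both in [0, 1], so the segments cross. Intersection point: (11/3, -10/3).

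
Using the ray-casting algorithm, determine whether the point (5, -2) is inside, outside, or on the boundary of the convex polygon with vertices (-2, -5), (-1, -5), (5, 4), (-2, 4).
The point (5, -2) lies strictly outside the polygon

Cast a horizontal ray to the right from the query point and count how many polygon edges it crosses (each edge strictly once or zero times, handled with the usual half-open convention). 
Parity of crossings → even ⇒ outside.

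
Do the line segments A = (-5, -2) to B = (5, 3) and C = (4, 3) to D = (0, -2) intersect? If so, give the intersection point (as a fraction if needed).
Yes; intersection at (10/3, 13/6) (t = 5/6 on AB, s = 1/6 on CD)

Parametrize AB as A + t(B − A) = (-5 + 10 t, -2 + 5 t) and CD as C + s(D − C) = (4 + -4 s, 3 + -5 s). Solve the linear system for (t, s). Determinant = 30 ≠ 0, so a unique intersection of the containing lines exists. Solution: t = 5/6, s = 1/6 — both in [0, 1], so the segments cross. Intersection point: (10/3, 13/6).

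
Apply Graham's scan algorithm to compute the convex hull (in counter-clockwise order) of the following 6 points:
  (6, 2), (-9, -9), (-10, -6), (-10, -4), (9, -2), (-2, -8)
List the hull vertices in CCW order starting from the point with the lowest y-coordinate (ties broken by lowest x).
Hull (CCW) = [(-9, -9), (-2, -8), (9, -2), (6, 2), (-10, -4), (-10, -6)]

Graham scan procedure:
  1. Find the pivot p₀ = point with lowest y (tie → lowest x): (-9, -9).
  2. Sort the remaining points by polar angle around p₀.
  3. Walk through sorted points, maintaining a stack; pop the top while the last three entries make a non-left turn (cross product ≤ 0).
  4. Final stack is the convex hull in CCW order: (-9, -9), (-2, -8), (9, -2), (6, 2), (-10, -4), (-10, -6).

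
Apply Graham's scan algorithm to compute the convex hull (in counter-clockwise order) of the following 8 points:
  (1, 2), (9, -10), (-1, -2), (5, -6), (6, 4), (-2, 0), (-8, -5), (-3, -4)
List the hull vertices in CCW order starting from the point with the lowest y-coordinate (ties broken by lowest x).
Hull (CCW) = [(9, -10), (6, 4), (1, 2), (-2, 0), (-8, -5)]

Graham scan procedure:
  1. Find the pivot p₀ = point with lowest y (tie → lowest x): (9, -10).
  2. Sort the remaining points by polar angle around p₀.
  3. Walk through sorted points, maintaining a stack; pop the top while the last three entries make a non-left turn (cross product ≤ 0).
  4. Final stack is the convex hull in CCW order: (9, -10), (6, 4), (1, 2), (-2, 0), (-8, -5).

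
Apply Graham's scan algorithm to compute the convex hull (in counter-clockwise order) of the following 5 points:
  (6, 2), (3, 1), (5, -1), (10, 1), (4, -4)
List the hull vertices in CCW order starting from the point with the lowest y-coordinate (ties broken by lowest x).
Hull (CCW) = [(4, -4), (10, 1), (6, 2), (3, 1)]

Graham scan procedure:
  1. Find the pivot p₀ = point with lowest y (tie → lowest x): (4, -4).
  2. Sort the remaining points by polar angle around p₀.
  3. Walk through sorted points, maintaining a stack; pop the top while the last three entries make a non-left turn (cross product ≤ 0).
  4. Final stack is the convex hull in CCW order: (4, -4), (10, 1), (6, 2), (3, 1).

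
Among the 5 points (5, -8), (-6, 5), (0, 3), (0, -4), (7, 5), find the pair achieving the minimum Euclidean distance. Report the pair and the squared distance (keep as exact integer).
Pair = ((-6, 5), (0, 3)); squared distance = 40

Compute all C(5, 2) = 10 pairwise squared distances (x_i − x_j)² + (y_i − y_j)². The minimum is 40, attained by the pair ((-6, 5), (0, 3)).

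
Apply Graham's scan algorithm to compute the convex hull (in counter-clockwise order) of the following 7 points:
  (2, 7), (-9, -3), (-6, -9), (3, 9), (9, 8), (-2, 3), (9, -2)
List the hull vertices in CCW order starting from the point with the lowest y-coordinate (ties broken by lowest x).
Hull (CCW) = [(-6, -9), (9, -2), (9, 8), (3, 9), (-9, -3)]

Graham scan procedure:
  1. Find the pivot p₀ = point with lowest y (tie → lowest x): (-6, -9).
  2. Sort the remaining points by polar angle around p₀.
  3. Walk through sorted points, maintaining a stack; pop the top while the last three entries make a non-left turn (cross product ≤ 0).
  4. Final stack is the convex hull in CCW order: (-6, -9), (9, -2), (9, 8), (3, 9), (-9, -3).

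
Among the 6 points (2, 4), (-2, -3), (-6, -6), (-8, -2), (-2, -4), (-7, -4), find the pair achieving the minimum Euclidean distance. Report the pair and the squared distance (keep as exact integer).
Pair = ((-2, -3), (-2, -4)); squared distance = 1

Compute all C(6, 2) = 15 pairwise squared distances (x_i − x_j)² + (y_i − y_j)². The minimum is 1, attained by the pair ((-2, -3), (-2, -4)).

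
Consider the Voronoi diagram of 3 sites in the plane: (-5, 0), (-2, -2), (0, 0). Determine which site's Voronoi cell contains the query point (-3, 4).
Nearest site = (-5, 0)

The Voronoi cell of site s contains exactly those query points closer to s than to any other site. Compute squared distances from q = (-3, 4) to each site:
  (-5 − -3)² + (0 − 4)² = 20
  (0 − -3)² + (0 − 4)² = 25
  (-2 − -3)² + (-2 − 4)² = 37
Minimum is attained by (-5, 0), so q lies in its Voronoi cell.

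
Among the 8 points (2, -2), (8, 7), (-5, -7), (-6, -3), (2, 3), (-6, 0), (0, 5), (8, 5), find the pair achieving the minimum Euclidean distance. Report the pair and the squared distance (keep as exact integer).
Pair = ((8, 7), (8, 5)); squared distance = 4

Compute all C(8, 2) = 28 pairwise squared distances (x_i − x_j)² + (y_i − y_j)². The minimum is 4, attained by the pair ((8, 7), (8, 5)).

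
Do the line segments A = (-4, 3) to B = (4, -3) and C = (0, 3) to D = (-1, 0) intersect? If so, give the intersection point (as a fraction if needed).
Yes; intersection at (-4/5, 3/5) (t = 2/5 on AB, s = 4/5 on CD)

Parametrize AB as A + t(B − A) = (-4 + 8 t, 3 + -6 t) and CD as C + s(D − C) = (0 + -1 s, 3 + -3 s). Solve the linear system for (t, s). Determinant = 30 ≠ 0, so a unique intersection of the containing lines exists. Solution: t = 2/5, s = 4/5 — both in [0, 1], so the segments cross. Intersection point: (-4/5, 3/5).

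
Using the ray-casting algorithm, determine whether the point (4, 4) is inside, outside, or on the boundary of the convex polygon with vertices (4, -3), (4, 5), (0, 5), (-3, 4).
The point (4, 4) lies on the polygon boundary

Boundary check: the query satisfies the collinearity and bounding-box conditions for some polygon edge, so it lies exactly on the boundary.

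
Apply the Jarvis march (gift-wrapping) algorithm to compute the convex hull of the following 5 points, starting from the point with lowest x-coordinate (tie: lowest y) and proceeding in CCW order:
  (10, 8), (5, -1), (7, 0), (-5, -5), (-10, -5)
Hull (CCW) = [(-10, -5), (-5, -5), (5, -1), (7, 0), (10, 8)]

Jarvis march: at each step, from the current hull vertex p, select the next vertex q as the point such that every other point lies strictly to the left of (or on) the directed line p → q. (Equivalently: for every other point r, the cross product (q − p) × (r − p) ≥ 0.)
Starting point (lowest x, tie lowest y): (-10, -5). Wrap until returning to start. Resulting hull: (-10, -5), (-5, -5), (5, -1), (7, 0), (10, 8).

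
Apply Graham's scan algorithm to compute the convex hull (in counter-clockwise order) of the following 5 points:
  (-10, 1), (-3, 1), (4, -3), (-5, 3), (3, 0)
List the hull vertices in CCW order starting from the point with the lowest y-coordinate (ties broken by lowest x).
Hull (CCW) = [(4, -3), (3, 0), (-5, 3), (-10, 1)]

Graham scan procedure:
  1. Find the pivot p₀ = point with lowest y (tie → lowest x): (4, -3).
  2. Sort the remaining points by polar angle around p₀.
  3. Walk through sorted points, maintaining a stack; pop the top while the last three entries make a non-left turn (cross product ≤ 0).
  4. Final stack is the convex hull in CCW order: (4, -3), (3, 0), (-5, 3), (-10, 1).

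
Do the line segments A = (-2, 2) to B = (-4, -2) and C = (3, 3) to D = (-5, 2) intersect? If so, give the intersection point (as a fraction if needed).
No (intersection of containing lines falls outside at least one segment)

Parametrize and solve: t = -1/10, s = 3/5. At least one of these is outside [0, 1], so the segments do not intersect.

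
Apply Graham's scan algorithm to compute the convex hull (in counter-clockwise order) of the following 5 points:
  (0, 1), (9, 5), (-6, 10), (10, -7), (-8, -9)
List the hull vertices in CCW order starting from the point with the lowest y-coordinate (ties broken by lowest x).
Hull (CCW) = [(-8, -9), (10, -7), (9, 5), (-6, 10)]

Graham scan procedure:
  1. Find the pivot p₀ = point with lowest y (tie → lowest x): (-8, -9).
  2. Sort the remaining points by polar angle around p₀.
  3. Walk through sorted points, maintaining a stack; pop the top while the last three entries make a non-left turn (cross product ≤ 0).
  4. Final stack is the convex hull in CCW order: (-8, -9), (10, -7), (9, 5), (-6, 10).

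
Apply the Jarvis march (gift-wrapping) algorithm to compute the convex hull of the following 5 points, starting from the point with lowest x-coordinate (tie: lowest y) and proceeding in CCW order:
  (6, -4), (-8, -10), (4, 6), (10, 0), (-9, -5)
Hull (CCW) = [(-9, -5), (-8, -10), (6, -4), (10, 0), (4, 6)]

Jarvis march: at each step, from the current hull vertex p, select the next vertex q as the point such that every other point lies strictly to the left of (or on) the directed line p → q. (Equivalently: for every other point r, the cross product (q − p) × (r − p) ≥ 0.)
Starting point (lowest x, tie lowest y): (-9, -5). Wrap until returning to start. Resulting hull: (-9, -5), (-8, -10), (6, -4), (10, 0), (4, 6).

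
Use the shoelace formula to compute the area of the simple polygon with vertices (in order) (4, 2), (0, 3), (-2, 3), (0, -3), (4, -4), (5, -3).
Area = 33

Shoelace formula: Area = (1/2) |Σ_i (x_i · y_{i+1} − x_{i+1} · y_i)| (indices mod n). Compute each cross term:
  (4)(3) − (0)(2) = 12
  (0)(3) − (-2)(3) = 6
  (-2)(-3) − (0)(3) = 6
  (0)(-4) − (4)(-3) = 12
  (4)(-3) − (5)(-4) = 8
  (5)(2) − (4)(-3) = 22
Sum = 66, so (signed) Area = 66/2 = 33, |Area| = 33.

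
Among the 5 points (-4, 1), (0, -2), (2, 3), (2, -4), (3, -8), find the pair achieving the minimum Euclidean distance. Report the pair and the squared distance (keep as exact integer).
Pair = ((0, -2), (2, -4)); squared distance = 8

Compute all C(5, 2) = 10 pairwise squared distances (x_i − x_j)² + (y_i − y_j)². The minimum is 8, attained by the pair ((0, -2), (2, -4)).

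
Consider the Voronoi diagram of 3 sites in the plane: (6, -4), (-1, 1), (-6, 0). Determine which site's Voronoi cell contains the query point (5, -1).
Nearest site = (6, -4)

The Voronoi cell of site s contains exactly those query points closer to s than to any other site. Compute squared distances from q = (5, -1) to each site:
  (6 − 5)² + (-4 − -1)² = 10
  (-1 − 5)² + (1 − -1)² = 40
  (-6 − 5)² + (0 − -1)² = 122
Minimum is attained by (6, -4), so q lies in its Voronoi cell.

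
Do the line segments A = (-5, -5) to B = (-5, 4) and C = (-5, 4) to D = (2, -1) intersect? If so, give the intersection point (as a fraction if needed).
Yes; intersection at (-5, 4) (t = 1 on AB, s = 0 on CD)

Parametrize AB as A + t(B − A) = (-5 + 0 t, -5 + 9 t) and CD as C + s(D − C) = (-5 + 7 s, 4 + -5 s). Solve the linear system for (t, s). Determinant = 63 ≠ 0, so a unique intersection of the containing lines exists. Solution: t = 1, s = 0 — both in [0, 1], so the segments cross. Intersection point: (-5, 4).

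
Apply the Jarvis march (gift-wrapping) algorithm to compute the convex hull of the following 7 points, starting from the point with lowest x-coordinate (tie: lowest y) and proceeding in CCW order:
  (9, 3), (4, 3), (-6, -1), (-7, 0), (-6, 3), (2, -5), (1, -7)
Hull (CCW) = [(-7, 0), (-6, -1), (1, -7), (9, 3), (-6, 3)]

Jarvis march: at each step, from the current hull vertex p, select the next vertex q as the point such that every other point lies strictly to the left of (or on) the directed line p → q. (Equivalently: for every other point r, the cross product (q − p) × (r − p) ≥ 0.)
Starting point (lowest x, tie lowest y): (-7, 0). Wrap until returning to start. Resulting hull: (-7, 0), (-6, -1), (1, -7), (9, 3), (-6, 3).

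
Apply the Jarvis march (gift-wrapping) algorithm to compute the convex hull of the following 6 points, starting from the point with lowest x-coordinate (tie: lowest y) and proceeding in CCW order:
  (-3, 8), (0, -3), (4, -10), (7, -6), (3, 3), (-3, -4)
Hull (CCW) = [(-3, -4), (4, -10), (7, -6), (3, 3), (-3, 8)]

Jarvis march: at each step, from the current hull vertex p, select the next vertex q as the point such that every other point lies strictly to the left of (or on) the directed line p → q. (Equivalently: for every other point r, the cross product (q − p) × (r − p) ≥ 0.)
Starting point (lowest x, tie lowest y): (-3, -4). Wrap until returning to start. Resulting hull: (-3, -4), (4, -10), (7, -6), (3, 3), (-3, 8).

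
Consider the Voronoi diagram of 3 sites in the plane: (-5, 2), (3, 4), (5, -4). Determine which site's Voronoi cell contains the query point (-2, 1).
Nearest site = (-5, 2)

The Voronoi cell of site s contains exactly those query points closer to s than to any other site. Compute squared distances from q = (-2, 1) to each site:
  (-5 − -2)² + (2 − 1)² = 10
  (3 − -2)² + (4 − 1)² = 34
  (5 − -2)² + (-4 − 1)² = 74
Minimum is attained by (-5, 2), so q lies in its Voronoi cell.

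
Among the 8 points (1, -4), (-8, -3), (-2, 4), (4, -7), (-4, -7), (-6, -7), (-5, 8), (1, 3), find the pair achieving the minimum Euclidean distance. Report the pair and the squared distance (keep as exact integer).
Pair = ((-4, -7), (-6, -7)); squared distance = 4

Compute all C(8, 2) = 28 pairwise squared distances (x_i − x_j)² + (y_i − y_j)². The minimum is 4, attained by the pair ((-4, -7), (-6, -7)).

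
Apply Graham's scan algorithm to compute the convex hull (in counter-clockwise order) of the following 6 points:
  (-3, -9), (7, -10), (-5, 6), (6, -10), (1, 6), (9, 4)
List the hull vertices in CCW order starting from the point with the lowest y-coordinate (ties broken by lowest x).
Hull (CCW) = [(6, -10), (7, -10), (9, 4), (1, 6), (-5, 6), (-3, -9)]

Graham scan procedure:
  1. Find the pivot p₀ = point with lowest y (tie → lowest x): (6, -10).
  2. Sort the remaining points by polar angle around p₀.
  3. Walk through sorted points, maintaining a stack; pop the top while the last three entries make a non-left turn (cross product ≤ 0).
  4. Final stack is the convex hull in CCW order: (6, -10), (7, -10), (9, 4), (1, 6), (-5, 6), (-3, -9).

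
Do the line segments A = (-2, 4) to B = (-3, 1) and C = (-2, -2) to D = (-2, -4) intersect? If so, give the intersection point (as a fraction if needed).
No (intersection of containing lines falls outside at least one segment)

Parametrize and solve: t = 0, s = -3. At least one of these is outside [0, 1], so the segments do not intersect.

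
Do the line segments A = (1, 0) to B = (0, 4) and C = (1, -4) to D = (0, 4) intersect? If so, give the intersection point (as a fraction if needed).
Yes; intersection at (0, 4) (t = 1 on AB, s = 1 on CD)

Parametrize AB as A + t(B − A) = (1 + -1 t, 0 + 4 t) and CD as C + s(D − C) = (1 + -1 s, -4 + 8 s). Solve the linear system for (t, s). Determinant = 4 ≠ 0, so a unique intersection of the containing lines exists. Solution: t = 1, s = 1 — both in [0, 1], so the segments cross. Intersection point: (0, 4).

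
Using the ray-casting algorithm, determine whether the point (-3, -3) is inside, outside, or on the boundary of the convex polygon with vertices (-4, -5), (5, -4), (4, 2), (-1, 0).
The point (-3, -3) lies strictly outside the polygon

Cast a horizontal ray to the right from the query point and count how many polygon edges it crosses (each edge strictly once or zero times, handled with the usual half-open convention). 
Parity of crossings → even ⇒ outside.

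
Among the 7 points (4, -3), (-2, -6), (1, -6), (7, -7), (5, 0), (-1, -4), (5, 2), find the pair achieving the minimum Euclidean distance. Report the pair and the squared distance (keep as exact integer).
Pair = ((5, 0), (5, 2)); squared distance = 4

Compute all C(7, 2) = 21 pairwise squared distances (x_i − x_j)² + (y_i − y_j)². The minimum is 4, attained by the pair ((5, 0), (5, 2)).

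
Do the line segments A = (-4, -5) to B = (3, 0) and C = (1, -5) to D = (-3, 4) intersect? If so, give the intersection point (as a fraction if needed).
Yes; intersection at (-17/83, -190/83) (t = 45/83 on AB, s = 25/83 on CD)

Parametrize AB as A + t(B − A) = (-4 + 7 t, -5 + 5 t) and CD as C + s(D − C) = (1 + -4 s, -5 + 9 s). Solve the linear system for (t, s). Determinant = -83 ≠ 0, so a unique intersection of the containing lines exists. Solution: t = 45/83, s = 25/83 — both in [0, 1], so the segments cross. Intersection point: (-17/83, -190/83).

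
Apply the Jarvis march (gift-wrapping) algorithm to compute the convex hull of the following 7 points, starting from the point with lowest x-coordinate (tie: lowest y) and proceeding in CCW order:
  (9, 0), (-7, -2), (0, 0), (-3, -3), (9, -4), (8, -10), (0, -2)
Hull (CCW) = [(-7, -2), (8, -10), (9, -4), (9, 0), (0, 0)]

Jarvis march: at each step, from the current hull vertex p, select the next vertex q as the point such that every other point lies strictly to the left of (or on) the directed line p → q. (Equivalently: for every other point r, the cross product (q − p) × (r − p) ≥ 0.)
Starting point (lowest x, tie lowest y): (-7, -2). Wrap until returning to start. Resulting hull: (-7, -2), (8, -10), (9, -4), (9, 0), (0, 0).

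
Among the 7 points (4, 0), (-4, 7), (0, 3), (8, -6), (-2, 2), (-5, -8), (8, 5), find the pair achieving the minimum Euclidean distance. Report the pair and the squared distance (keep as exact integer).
Pair = ((0, 3), (-2, 2)); squared distance = 5

Compute all C(7, 2) = 21 pairwise squared distances (x_i − x_j)² + (y_i − y_j)². The minimum is 5, attained by the pair ((0, 3), (-2, 2)).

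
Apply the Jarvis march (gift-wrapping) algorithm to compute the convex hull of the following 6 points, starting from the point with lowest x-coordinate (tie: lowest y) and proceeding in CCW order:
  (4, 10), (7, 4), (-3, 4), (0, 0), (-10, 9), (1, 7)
Hull (CCW) = [(-10, 9), (0, 0), (7, 4), (4, 10)]

Jarvis march: at each step, from the current hull vertex p, select the next vertex q as the point such that every other point lies strictly to the left of (or on) the directed line p → q. (Equivalently: for every other point r, the cross product (q − p) × (r − p) ≥ 0.)
Starting point (lowest x, tie lowest y): (-10, 9). Wrap until returning to start. Resulting hull: (-10, 9), (0, 0), (7, 4), (4, 10).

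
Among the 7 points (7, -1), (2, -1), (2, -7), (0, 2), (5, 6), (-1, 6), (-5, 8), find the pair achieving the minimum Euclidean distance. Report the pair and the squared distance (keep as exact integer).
Pair = ((2, -1), (0, 2)); squared distance = 13

Compute all C(7, 2) = 21 pairwise squared distances (x_i − x_j)² + (y_i − y_j)². The minimum is 13, attained by the pair ((2, -1), (0, 2)).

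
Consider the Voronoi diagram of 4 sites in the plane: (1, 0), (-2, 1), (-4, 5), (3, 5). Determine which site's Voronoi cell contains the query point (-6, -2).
Nearest site = (-2, 1)

The Voronoi cell of site s contains exactly those query points closer to s than to any other site. Compute squared distances from q = (-6, -2) to each site:
  (-2 − -6)² + (1 − -2)² = 25
  (-4 − -6)² + (5 − -2)² = 53
  (1 − -6)² + (0 − -2)² = 53
  (3 − -6)² + (5 − -2)² = 130
Minimum is attained by (-2, 1), so q lies in its Voronoi cell.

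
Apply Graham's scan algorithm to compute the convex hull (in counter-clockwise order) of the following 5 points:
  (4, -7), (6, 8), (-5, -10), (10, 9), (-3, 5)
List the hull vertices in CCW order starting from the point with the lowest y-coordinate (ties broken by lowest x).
Hull (CCW) = [(-5, -10), (4, -7), (10, 9), (6, 8), (-3, 5)]

Graham scan procedure:
  1. Find the pivot p₀ = point with lowest y (tie → lowest x): (-5, -10).
  2. Sort the remaining points by polar angle around p₀.
  3. Walk through sorted points, maintaining a stack; pop the top while the last three entries make a non-left turn (cross product ≤ 0).
  4. Final stack is the convex hull in CCW order: (-5, -10), (4, -7), (10, 9), (6, 8), (-3, 5).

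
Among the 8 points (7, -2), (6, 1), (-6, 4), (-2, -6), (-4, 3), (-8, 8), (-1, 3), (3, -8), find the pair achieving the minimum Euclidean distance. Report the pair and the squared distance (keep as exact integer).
Pair = ((-6, 4), (-4, 3)); squared distance = 5

Compute all C(8, 2) = 28 pairwise squared distances (x_i − x_j)² + (y_i − y_j)². The minimum is 5, attained by the pair ((-6, 4), (-4, 3)).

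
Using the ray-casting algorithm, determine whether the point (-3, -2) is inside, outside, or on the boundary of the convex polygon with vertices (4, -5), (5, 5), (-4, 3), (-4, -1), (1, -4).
The point (-3, -2) lies strictly outside the polygon

Cast a horizontal ray to the right from the query point and count how many polygon edges it crosses (each edge strictly once or zero times, handled with the usual half-open convention). 
Parity of crossings → even ⇒ outside.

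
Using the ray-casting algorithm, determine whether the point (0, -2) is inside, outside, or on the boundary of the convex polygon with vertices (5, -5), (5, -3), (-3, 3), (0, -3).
The point (0, -2) lies strictly inside the polygon

Cast a horizontal ray to the right from the query point and count how many polygon edges it crosses (each edge strictly once or zero times, handled with the usual half-open convention). 
Parity of crossings → odd ⇒ inside.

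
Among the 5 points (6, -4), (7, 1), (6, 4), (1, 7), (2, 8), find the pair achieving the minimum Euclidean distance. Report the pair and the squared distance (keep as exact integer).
Pair = ((1, 7), (2, 8)); squared distance = 2

Compute all C(5, 2) = 10 pairwise squared distances (x_i − x_j)² + (y_i − y_j)². The minimum is 2, attained by the pair ((1, 7), (2, 8)).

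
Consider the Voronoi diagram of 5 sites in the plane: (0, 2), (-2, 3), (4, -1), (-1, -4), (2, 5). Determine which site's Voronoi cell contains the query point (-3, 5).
Nearest site = (-2, 3)

The Voronoi cell of site s contains exactly those query points closer to s than to any other site. Compute squared distances from q = (-3, 5) to each site:
  (-2 − -3)² + (3 − 5)² = 5
  (0 − -3)² + (2 − 5)² = 18
  (2 − -3)² + (5 − 5)² = 25
  (-1 − -3)² + (-4 − 5)² = 85
  (4 − -3)² + (-1 − 5)² = 85
Minimum is attained by (-2, 3), so q lies in its Voronoi cell.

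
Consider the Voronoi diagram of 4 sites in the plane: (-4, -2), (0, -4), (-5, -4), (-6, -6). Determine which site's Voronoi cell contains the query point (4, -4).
Nearest site = (0, -4)

The Voronoi cell of site s contains exactly those query points closer to s than to any other site. Compute squared distances from q = (4, -4) to each site:
  (0 − 4)² + (-4 − -4)² = 16
  (-4 − 4)² + (-2 − -4)² = 68
  (-5 − 4)² + (-4 − -4)² = 81
  (-6 − 4)² + (-6 − -4)² = 104
Minimum is attained by (0, -4), so q lies in its Voronoi cell.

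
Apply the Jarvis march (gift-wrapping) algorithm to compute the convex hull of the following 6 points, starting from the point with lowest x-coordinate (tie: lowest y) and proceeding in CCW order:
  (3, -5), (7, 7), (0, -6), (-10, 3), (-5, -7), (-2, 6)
Hull (CCW) = [(-10, 3), (-5, -7), (0, -6), (3, -5), (7, 7), (-2, 6)]

Jarvis march: at each step, from the current hull vertex p, select the next vertex q as the point such that every other point lies strictly to the left of (or on) the directed line p → q. (Equivalently: for every other point r, the cross product (q − p) × (r − p) ≥ 0.)
Starting point (lowest x, tie lowest y): (-10, 3). Wrap until returning to start. Resulting hull: (-10, 3), (-5, -7), (0, -6), (3, -5), (7, 7), (-2, 6).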